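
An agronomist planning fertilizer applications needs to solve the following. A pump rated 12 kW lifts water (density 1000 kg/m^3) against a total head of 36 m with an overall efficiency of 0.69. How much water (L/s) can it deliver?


Q = (P * 1000 * eta) / (rho * g * H)
  = (12 * 1000 * 0.69) / (1000 * 9.81 * 36)
  = 8280 / 353160
  = 0.02345 m^3/s = 23.45 L/s


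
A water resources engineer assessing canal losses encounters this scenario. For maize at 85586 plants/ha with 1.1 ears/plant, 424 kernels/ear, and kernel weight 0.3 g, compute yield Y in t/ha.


Y = density * ears * kernels * kw
  = 85586 * 1.1 * 424 * 0.3 g/ha
  = 11975193.12 g/ha
  = 11975.19 kg/ha = 11.98 t/ha


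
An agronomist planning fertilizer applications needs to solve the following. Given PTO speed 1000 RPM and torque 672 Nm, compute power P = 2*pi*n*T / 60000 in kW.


P = 2*pi*n*T / 60000
  = 2*pi * 1000 * 672 / 60000
  = 4222300.53 / 60000
  = 70.37 kW


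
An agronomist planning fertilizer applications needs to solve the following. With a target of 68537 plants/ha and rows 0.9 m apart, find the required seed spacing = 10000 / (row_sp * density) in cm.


spacing = 10000 / (row_sp * density)
        = 10000 / (0.9 * 68537)
        = 10000 / 61683.30
        = 0.16212 m = 16.21 cm


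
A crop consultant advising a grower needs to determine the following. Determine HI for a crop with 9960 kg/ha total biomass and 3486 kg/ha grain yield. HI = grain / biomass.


HI = grain_yield / biomass
   = 3486 / 9960
   = 0.35


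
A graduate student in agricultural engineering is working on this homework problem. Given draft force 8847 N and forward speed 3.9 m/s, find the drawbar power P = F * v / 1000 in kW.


P = F * v / 1000
  = 8847 * 3.9 / 1000
  = 34503.30 / 1000
  = 34.50 kW


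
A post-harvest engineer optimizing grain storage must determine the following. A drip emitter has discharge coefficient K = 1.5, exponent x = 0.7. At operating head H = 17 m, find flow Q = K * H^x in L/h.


Q = K * H^x
  = 1.5 * 17^0.7
  = 1.5 * 7.2663
  = 10.90 L/h


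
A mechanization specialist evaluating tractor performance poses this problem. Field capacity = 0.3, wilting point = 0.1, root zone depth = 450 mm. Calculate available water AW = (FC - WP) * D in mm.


AW = (FC - WP) * D
   = (0.3 - 0.1) * 450
   = 0.20 * 450
   = 90 mm


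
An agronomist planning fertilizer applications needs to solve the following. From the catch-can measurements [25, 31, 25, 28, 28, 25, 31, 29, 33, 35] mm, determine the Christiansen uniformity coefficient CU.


xbar = 290 / 10 = 29
sum|xi - xbar| = 28
CU = 100 * (1 - 28 / (10 * 29))
   = 100 * (1 - 0.0966)
   = 90.34%


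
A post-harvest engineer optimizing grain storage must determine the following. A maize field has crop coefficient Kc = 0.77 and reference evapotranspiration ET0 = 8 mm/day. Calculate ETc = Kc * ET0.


ETc = Kc * ET0
    = 0.77 * 8
    = 6.16 mm/day


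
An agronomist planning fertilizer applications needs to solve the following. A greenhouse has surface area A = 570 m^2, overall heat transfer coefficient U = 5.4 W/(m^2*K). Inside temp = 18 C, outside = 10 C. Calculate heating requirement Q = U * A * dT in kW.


dT = 18 - (10) = 8 K
Q = U * A * dT
  = 5.4 * 570 * 8
  = 24624 W = 24.62 kW


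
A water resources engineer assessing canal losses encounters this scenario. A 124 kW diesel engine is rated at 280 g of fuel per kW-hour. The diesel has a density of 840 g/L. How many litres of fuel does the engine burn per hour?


FC = P * BSFC / rho_fuel
   = 124 * 280 / 840
   = 34720 / 840
   = 41.33 L/h


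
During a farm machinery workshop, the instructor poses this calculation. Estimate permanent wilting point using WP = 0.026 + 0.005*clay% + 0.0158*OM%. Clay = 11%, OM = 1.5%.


WP = 0.026 + 0.005*11 + 0.0158*1.5
   = 0.026 + 0.0550 + 0.0237
   = 0.1047


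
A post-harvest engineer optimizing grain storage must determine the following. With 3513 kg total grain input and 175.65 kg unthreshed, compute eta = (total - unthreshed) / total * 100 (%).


eta = (total - unthreshed) / total * 100
    = (3513 - 175.65) / 3513 * 100
    = 3337.35 / 3513 * 100
    = 95%


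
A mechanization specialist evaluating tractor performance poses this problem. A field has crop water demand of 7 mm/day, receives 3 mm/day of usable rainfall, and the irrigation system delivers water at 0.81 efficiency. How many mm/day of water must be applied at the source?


IWR = (ETc - Pe) / Ea
    = (7 - 3) / 0.81
    = 4 / 0.81
    = 4.94 mm/day


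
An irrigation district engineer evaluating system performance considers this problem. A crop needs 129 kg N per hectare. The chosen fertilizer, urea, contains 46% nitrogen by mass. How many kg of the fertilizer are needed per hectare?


Rate = N_required / (N_content / 100)
     = 129 / (46 / 100)
     = 129 / 0.46
     = 280.43 kg/ha


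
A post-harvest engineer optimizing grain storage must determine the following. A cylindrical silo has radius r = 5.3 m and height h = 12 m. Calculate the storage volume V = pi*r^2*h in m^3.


V = pi * r^2 * h
  = pi * 5.3^2 * 12
  = pi * 28.09 * 12
  = 1058.97 m^3


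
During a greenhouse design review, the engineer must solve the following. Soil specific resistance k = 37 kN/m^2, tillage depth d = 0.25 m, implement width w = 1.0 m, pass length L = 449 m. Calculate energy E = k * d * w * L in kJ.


E = k * d * w * L
  = 37 * 0.25 * 1.0 * 449
  = 4153.25 kJ


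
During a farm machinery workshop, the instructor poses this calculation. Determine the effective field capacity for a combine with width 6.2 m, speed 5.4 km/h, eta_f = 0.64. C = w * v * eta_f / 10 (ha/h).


C = w * v * eta_f / 10
  = 6.2 * 5.4 * 0.64 / 10
  = 21.43 / 10
  = 2.14 ha/h


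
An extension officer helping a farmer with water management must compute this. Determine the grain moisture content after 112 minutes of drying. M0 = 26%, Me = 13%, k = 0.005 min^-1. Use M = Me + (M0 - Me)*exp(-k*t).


M = Me + (M0 - Me) * e^(-k*t)
  = 13 + (26 - 13) * e^(-0.005*112)
  = 13 + 13 * e^(-0.560)
  = 13 + 13 * 0.57121
  = 13 + 7.4257
  = 20.43%


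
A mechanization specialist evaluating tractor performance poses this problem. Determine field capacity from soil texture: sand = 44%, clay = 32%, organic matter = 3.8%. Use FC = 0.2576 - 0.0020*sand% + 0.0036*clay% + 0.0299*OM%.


FC = 0.2576 - 0.0020*44 + 0.0036*32 + 0.0299*3.8
   = 0.2576 - 0.0880 + 0.1152 + 0.1136
   = 0.3984


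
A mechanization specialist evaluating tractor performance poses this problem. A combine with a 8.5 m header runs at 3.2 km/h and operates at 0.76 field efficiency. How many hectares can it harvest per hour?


C = w * v * eta_f / 10
  = 8.5 * 3.2 * 0.76 / 10
  = 20.67 / 10
  = 2.07 ha/h


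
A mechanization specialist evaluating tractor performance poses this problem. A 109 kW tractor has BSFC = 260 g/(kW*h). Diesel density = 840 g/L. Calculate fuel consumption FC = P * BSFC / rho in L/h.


FC = P * BSFC / rho_fuel
   = 109 * 260 / 840
   = 28340 / 840
   = 33.74 L/h


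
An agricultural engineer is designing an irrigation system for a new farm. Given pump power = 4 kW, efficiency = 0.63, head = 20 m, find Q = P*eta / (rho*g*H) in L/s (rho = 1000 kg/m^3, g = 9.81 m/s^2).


Q = (P * 1000 * eta) / (rho * g * H)
  = (4 * 1000 * 0.63) / (1000 * 9.81 * 20)
  = 2520 / 196200
  = 0.01284 m^3/s = 12.84 L/s


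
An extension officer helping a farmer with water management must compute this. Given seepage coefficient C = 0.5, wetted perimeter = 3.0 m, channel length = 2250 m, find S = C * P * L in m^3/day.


S = C * P * L
  = 0.5 * 3.0 * 2250
  = 3375 m^3/day


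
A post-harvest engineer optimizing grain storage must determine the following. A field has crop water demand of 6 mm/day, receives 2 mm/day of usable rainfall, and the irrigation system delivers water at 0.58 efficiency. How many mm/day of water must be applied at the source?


IWR = (ETc - Pe) / Ea
    = (6 - 2) / 0.58
    = 4 / 0.58
    = 6.90 mm/day


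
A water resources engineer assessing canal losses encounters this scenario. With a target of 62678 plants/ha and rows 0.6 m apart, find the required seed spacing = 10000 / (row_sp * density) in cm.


spacing = 10000 / (row_sp * density)
        = 10000 / (0.6 * 62678)
        = 10000 / 37606.80
        = 0.26591 m = 26.59 cm


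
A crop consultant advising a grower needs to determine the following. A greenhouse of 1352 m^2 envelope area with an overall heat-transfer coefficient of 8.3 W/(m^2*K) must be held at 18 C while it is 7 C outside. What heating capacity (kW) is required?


dT = 18 - (7) = 11 K
Q = U * A * dT
  = 8.3 * 1352 * 11
  = 123437.60 W = 123.44 kW


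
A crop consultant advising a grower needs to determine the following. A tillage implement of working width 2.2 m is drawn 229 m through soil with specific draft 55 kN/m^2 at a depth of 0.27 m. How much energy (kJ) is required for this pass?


E = k * d * w * L
  = 55 * 0.27 * 2.2 * 229
  = 7481.43 kJ


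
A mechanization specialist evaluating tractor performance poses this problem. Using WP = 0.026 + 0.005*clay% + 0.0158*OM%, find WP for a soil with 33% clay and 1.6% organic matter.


WP = 0.026 + 0.005*33 + 0.0158*1.6
   = 0.026 + 0.1650 + 0.0253
   = 0.2163


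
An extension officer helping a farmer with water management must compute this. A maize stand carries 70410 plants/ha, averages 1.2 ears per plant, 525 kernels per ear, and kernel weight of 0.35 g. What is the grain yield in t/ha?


Y = density * ears * kernels * kw
  = 70410 * 1.2 * 525 * 0.35 g/ha
  = 15525405.00 g/ha
  = 15525.41 kg/ha = 15.53 t/ha


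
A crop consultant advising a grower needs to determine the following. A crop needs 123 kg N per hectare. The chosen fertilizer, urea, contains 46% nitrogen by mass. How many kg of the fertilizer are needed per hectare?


Rate = N_required / (N_content / 100)
     = 123 / (46 / 100)
     = 123 / 0.46
     = 267.39 kg/ha


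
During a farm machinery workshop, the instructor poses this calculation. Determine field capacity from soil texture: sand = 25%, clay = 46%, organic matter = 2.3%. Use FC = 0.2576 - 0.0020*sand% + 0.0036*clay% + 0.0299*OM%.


FC = 0.2576 - 0.0020*25 + 0.0036*46 + 0.0299*2.3
   = 0.2576 - 0.0500 + 0.1656 + 0.0688
   = 0.4420


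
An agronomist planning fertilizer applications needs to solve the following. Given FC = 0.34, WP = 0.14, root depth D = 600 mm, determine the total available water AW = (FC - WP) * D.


AW = (FC - WP) * D
   = (0.34 - 0.14) * 600
   = 0.20 * 600
   = 120 mm


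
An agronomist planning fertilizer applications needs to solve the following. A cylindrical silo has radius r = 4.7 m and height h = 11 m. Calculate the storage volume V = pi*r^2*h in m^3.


V = pi * r^2 * h
  = pi * 4.7^2 * 11
  = pi * 22.09 * 11
  = 763.38 m^3


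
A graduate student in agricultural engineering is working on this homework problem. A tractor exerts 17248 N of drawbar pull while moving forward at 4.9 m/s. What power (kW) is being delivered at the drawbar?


P = F * v / 1000
  = 17248 * 4.9 / 1000
  = 84515.20 / 1000
  = 84.52 kW


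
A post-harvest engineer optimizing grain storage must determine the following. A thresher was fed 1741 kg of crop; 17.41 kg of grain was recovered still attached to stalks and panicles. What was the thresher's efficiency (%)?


eta = (total - unthreshed) / total * 100
    = (1741 - 17.41) / 1741 * 100
    = 1723.59 / 1741 * 100
    = 99%


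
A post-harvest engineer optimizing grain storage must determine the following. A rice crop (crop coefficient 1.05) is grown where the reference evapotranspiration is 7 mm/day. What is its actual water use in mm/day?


ETc = Kc * ET0
    = 1.05 * 7
    = 7.35 mm/day


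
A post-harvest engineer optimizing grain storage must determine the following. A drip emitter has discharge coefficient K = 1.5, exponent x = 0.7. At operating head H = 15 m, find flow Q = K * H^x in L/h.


Q = K * H^x
  = 1.5 * 15^0.7
  = 1.5 * 6.6568
  = 9.99 L/h


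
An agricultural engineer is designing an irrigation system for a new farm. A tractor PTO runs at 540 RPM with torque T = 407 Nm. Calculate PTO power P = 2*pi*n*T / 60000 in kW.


P = 2*pi*n*T / 60000
  = 2*pi * 540 * 407 / 60000
  = 1380918.47 / 60000
  = 23.02 kW


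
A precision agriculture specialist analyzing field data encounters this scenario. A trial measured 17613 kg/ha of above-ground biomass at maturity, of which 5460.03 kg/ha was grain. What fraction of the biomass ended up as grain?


HI = grain_yield / biomass
   = 5460.03 / 17613
   = 0.31


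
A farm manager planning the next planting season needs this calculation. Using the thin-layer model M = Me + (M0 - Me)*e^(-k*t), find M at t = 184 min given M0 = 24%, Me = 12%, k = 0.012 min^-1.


M = Me + (M0 - Me) * e^(-k*t)
  = 12 + (24 - 12) * e^(-0.012*184)
  = 12 + 12 * e^(-2.208)
  = 12 + 12 * 0.10992
  = 12 + 1.3190
  = 13.32%


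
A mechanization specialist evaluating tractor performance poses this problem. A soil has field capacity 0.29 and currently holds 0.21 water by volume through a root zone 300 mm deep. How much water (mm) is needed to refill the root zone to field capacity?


SMD = (FC - theta) * D
    = (0.29 - 0.21) * 300
    = 0.080 * 300
    = 24 mm


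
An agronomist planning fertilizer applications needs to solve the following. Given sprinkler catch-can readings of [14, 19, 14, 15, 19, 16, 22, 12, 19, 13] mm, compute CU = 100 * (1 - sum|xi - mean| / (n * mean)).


xbar = 163 / 10 = 16.300
sum|xi - xbar| = 27.600
CU = 100 * (1 - 27.600 / (10 * 16.300))
   = 100 * (1 - 0.1693)
   = 83.07%


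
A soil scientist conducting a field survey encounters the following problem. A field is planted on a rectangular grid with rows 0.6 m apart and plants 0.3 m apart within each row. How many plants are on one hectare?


D = 10000 / (row_sp * plant_sp)
  = 10000 / (0.6 * 0.3)
  = 10000 / 0.1800
  = 55555.56 plants/ha


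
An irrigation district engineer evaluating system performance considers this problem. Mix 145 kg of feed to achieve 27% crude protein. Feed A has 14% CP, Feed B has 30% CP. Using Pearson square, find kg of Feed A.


parts_A = CP_b - target = 30 - 27 = 3
parts_B = target - CP_a = 27 - 14 = 13
total_parts = 3 + 13 = 16
Feed A = 145 * 3 / 16 = 27.19 kg
Feed B = 145 * 13 / 16 = 117.81 kg

27.19 kg


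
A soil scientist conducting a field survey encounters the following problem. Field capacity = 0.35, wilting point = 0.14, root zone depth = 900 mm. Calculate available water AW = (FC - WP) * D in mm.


AW = (FC - WP) * D
   = (0.35 - 0.14) * 900
   = 0.21 * 900
   = 189 mm


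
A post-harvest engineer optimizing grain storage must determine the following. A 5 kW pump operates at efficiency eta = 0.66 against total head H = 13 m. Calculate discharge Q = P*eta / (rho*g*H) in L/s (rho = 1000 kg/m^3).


Q = (P * 1000 * eta) / (rho * g * H)
  = (5 * 1000 * 0.66) / (1000 * 9.81 * 13)
  = 3300 / 127530
  = 0.02588 m^3/s = 25.88 L/s


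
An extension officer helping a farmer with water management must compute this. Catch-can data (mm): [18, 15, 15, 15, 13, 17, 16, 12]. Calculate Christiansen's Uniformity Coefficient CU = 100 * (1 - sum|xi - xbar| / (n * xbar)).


xbar = 121 / 8 = 15.125
sum|xi - xbar| = 11.250
CU = 100 * (1 - 11.250 / (8 * 15.125))
   = 100 * (1 - 0.0930)
   = 90.70%


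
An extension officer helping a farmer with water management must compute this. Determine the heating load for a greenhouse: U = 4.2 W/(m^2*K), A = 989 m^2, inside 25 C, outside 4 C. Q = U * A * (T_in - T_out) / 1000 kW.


dT = 25 - (4) = 21 K
Q = U * A * dT
  = 4.2 * 989 * 21
  = 87229.80 W = 87.23 kW


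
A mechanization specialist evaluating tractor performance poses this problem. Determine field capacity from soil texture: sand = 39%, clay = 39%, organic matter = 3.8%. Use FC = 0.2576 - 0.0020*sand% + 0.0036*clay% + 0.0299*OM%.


FC = 0.2576 - 0.0020*39 + 0.0036*39 + 0.0299*3.8
   = 0.2576 - 0.0780 + 0.1404 + 0.1136
   = 0.4336


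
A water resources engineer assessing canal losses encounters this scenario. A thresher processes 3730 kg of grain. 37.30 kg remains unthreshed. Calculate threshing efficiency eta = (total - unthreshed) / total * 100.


eta = (total - unthreshed) / total * 100
    = (3730 - 37.30) / 3730 * 100
    = 3692.70 / 3730 * 100
    = 99%


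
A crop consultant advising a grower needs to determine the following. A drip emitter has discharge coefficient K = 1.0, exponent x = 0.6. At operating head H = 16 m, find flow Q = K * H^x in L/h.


Q = K * H^x
  = 1.0 * 16^0.6
  = 1.0 * 5.2780
  = 5.28 L/h


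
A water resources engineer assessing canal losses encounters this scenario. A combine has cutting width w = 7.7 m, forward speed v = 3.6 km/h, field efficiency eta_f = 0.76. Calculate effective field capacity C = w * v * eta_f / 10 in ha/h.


C = w * v * eta_f / 10
  = 7.7 * 3.6 * 0.76 / 10
  = 21.07 / 10
  = 2.11 ha/h


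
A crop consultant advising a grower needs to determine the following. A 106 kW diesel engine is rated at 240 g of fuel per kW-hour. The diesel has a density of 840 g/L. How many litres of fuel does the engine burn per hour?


FC = P * BSFC / rho_fuel
   = 106 * 240 / 840
   = 25440 / 840
   = 30.29 L/h


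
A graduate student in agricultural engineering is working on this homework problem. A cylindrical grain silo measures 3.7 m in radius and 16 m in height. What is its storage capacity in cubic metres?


V = pi * r^2 * h
  = pi * 3.7^2 * 16
  = pi * 13.69 * 16
  = 688.13 m^3


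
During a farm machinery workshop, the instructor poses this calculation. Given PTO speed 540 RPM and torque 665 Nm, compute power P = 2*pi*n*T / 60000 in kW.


P = 2*pi*n*T / 60000
  = 2*pi * 540 * 665 / 60000
  = 2256291.84 / 60000
  = 37.60 kW


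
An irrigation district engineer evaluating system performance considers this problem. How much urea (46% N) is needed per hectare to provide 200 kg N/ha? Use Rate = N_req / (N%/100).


Rate = N_required / (N_content / 100)
     = 200 / (46 / 100)
     = 200 / 0.46
     = 434.78 kg/ha


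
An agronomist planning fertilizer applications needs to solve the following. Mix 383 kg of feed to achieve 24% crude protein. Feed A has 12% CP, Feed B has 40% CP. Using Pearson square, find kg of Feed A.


parts_A = CP_b - target = 40 - 24 = 16
parts_B = target - CP_a = 24 - 12 = 12
total_parts = 16 + 12 = 28
Feed A = 383 * 16 / 28 = 218.86 kg
Feed B = 383 * 12 / 28 = 164.14 kg

218.86 kg


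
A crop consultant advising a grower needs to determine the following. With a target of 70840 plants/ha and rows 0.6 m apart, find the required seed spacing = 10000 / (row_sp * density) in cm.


spacing = 10000 / (row_sp * density)
        = 10000 / (0.6 * 70840)
        = 10000 / 42504
        = 0.23527 m = 23.53 cm


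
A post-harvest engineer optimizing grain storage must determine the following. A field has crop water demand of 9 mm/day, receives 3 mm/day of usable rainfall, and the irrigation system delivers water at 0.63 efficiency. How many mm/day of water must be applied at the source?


IWR = (ETc - Pe) / Ea
    = (9 - 3) / 0.63
    = 6 / 0.63
    = 9.52 mm/day


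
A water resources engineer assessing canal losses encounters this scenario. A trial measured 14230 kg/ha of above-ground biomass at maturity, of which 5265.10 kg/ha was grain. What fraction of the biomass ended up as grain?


HI = grain_yield / biomass
   = 5265.10 / 14230
   = 0.37


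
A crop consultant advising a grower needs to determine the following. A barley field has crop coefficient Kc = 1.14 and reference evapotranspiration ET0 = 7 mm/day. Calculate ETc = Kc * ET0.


ETc = Kc * ET0
    = 1.14 * 7
    = 7.98 mm/day


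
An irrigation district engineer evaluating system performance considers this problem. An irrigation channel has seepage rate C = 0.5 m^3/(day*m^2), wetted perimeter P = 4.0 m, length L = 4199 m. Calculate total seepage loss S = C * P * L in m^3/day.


S = C * P * L
  = 0.5 * 4.0 * 4199
  = 8398 m^3/day


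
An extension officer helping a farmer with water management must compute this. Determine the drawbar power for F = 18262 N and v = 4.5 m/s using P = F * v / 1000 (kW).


P = F * v / 1000
  = 18262 * 4.5 / 1000
  = 82179 / 1000
  = 82.18 kW


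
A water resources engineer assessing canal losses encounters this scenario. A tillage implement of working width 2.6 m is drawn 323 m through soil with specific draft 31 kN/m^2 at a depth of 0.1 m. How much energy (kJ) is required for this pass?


E = k * d * w * L
  = 31 * 0.1 * 2.6 * 323
  = 2603.38 kJ


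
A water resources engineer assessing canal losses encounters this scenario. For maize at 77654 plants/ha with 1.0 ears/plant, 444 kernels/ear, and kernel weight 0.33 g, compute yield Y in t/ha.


Y = density * ears * kernels * kw
  = 77654 * 1.0 * 444 * 0.33 g/ha
  = 11377864.08 g/ha
  = 11377.86 kg/ha = 11.38 t/ha


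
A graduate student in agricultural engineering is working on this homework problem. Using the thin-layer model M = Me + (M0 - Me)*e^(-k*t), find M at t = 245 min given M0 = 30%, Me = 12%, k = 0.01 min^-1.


M = Me + (M0 - Me) * e^(-k*t)
  = 12 + (30 - 12) * e^(-0.01*245)
  = 12 + 18 * e^(-2.450)
  = 12 + 18 * 0.08629
  = 12 + 1.5533
  = 13.55%


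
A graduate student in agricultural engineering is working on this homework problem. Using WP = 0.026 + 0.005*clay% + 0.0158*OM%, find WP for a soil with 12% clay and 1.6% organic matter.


WP = 0.026 + 0.005*12 + 0.0158*1.6
   = 0.026 + 0.0600 + 0.0253
   = 0.1113


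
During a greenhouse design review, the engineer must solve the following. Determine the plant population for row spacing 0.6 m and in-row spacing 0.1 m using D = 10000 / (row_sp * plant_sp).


D = 10000 / (row_sp * plant_sp)
  = 10000 / (0.6 * 0.1)
  = 10000 / 0.0600
  = 166666.67 plants/ha


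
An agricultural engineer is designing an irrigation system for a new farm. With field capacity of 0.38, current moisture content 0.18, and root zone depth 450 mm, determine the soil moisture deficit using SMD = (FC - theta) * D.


SMD = (FC - theta) * D
    = (0.38 - 0.18) * 450
    = 0.200 * 450
    = 90 mm


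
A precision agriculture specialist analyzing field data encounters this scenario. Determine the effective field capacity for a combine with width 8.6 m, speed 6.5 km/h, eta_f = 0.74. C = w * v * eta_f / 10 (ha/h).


C = w * v * eta_f / 10
  = 8.6 * 6.5 * 0.74 / 10
  = 41.37 / 10
  = 4.14 ha/h


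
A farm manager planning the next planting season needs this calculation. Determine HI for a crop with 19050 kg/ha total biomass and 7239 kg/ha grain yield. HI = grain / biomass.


HI = grain_yield / biomass
   = 7239 / 19050
   = 0.38


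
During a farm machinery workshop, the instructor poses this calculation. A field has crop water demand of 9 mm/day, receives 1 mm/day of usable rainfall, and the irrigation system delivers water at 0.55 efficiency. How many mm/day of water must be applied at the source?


IWR = (ETc - Pe) / Ea
    = (9 - 1) / 0.55
    = 8 / 0.55
    = 14.55 mm/day


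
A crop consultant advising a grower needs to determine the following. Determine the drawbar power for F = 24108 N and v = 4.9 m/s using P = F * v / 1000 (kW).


P = F * v / 1000
  = 24108 * 4.9 / 1000
  = 118129.20 / 1000
  = 118.13 kW


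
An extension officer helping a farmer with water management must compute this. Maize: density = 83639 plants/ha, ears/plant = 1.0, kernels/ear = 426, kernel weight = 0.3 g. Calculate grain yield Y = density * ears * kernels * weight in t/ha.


Y = density * ears * kernels * kw
  = 83639 * 1.0 * 426 * 0.3 g/ha
  = 10689064.20 g/ha
  = 10689.06 kg/ha = 10.69 t/ha


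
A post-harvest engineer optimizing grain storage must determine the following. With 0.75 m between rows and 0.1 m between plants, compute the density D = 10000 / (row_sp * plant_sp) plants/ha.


D = 10000 / (row_sp * plant_sp)
  = 10000 / (0.75 * 0.1)
  = 10000 / 0.0750
  = 133333.33 plants/ha


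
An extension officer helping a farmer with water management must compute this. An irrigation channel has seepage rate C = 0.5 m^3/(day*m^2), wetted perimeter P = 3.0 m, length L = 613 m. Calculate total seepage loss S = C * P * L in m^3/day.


S = C * P * L
  = 0.5 * 3.0 * 613
  = 919.50 m^3/day


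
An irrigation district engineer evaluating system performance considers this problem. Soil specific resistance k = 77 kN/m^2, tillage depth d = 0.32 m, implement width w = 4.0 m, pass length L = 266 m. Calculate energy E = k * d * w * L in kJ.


E = k * d * w * L
  = 77 * 0.32 * 4.0 * 266
  = 26216.96 kJ


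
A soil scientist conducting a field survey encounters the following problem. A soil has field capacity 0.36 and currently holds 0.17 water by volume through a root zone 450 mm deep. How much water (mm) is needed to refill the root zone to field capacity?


SMD = (FC - theta) * D
    = (0.36 - 0.17) * 450
    = 0.190 * 450
    = 85.50 mm


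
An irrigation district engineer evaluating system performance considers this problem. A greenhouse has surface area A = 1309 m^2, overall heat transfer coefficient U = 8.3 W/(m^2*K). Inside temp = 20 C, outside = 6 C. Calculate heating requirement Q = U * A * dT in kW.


dT = 20 - (6) = 14 K
Q = U * A * dT
  = 8.3 * 1309 * 14
  = 152105.80 W = 152.11 kW


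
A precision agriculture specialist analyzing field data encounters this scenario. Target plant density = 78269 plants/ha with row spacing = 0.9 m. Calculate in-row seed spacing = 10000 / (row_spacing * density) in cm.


spacing = 10000 / (row_sp * density)
        = 10000 / (0.9 * 78269)
        = 10000 / 70442.10
        = 0.14196 m = 14.20 cm


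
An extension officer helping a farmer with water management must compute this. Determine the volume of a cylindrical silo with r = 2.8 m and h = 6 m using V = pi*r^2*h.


V = pi * r^2 * h
  = pi * 2.8^2 * 6
  = pi * 7.84 * 6
  = 147.78 m^3


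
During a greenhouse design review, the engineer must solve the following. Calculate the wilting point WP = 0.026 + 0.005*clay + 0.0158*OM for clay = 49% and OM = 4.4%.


WP = 0.026 + 0.005*49 + 0.0158*4.4
   = 0.026 + 0.2450 + 0.0695
   = 0.3405


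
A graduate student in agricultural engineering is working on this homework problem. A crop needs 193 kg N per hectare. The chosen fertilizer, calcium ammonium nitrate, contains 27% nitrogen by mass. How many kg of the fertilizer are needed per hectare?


Rate = N_required / (N_content / 100)
     = 193 / (27 / 100)
     = 193 / 0.27
     = 714.81 kg/ha


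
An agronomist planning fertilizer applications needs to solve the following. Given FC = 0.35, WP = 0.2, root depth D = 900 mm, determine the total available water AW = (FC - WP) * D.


AW = (FC - WP) * D
   = (0.35 - 0.2) * 900
   = 0.15 * 900
   = 135 mm


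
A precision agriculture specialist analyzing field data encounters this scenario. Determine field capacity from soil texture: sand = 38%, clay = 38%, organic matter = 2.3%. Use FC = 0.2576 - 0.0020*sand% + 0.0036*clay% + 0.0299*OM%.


FC = 0.2576 - 0.0020*38 + 0.0036*38 + 0.0299*2.3
   = 0.2576 - 0.0760 + 0.1368 + 0.0688
   = 0.3872


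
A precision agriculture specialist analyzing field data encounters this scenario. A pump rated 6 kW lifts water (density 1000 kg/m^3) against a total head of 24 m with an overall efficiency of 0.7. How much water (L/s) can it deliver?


Q = (P * 1000 * eta) / (rho * g * H)
  = (6 * 1000 * 0.7) / (1000 * 9.81 * 24)
  = 4200 / 235440
  = 0.01784 m^3/s = 17.84 L/s


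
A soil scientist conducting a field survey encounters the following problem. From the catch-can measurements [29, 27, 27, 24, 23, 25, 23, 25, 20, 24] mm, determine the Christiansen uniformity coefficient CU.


xbar = 247 / 10 = 24.700
sum|xi - xbar| = 19
CU = 100 * (1 - 19 / (10 * 24.700))
   = 100 * (1 - 0.0769)
   = 92.31%


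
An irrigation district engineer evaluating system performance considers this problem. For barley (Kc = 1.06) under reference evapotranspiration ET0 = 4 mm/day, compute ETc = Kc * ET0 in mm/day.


ETc = Kc * ET0
    = 1.06 * 4
    = 4.24 mm/day


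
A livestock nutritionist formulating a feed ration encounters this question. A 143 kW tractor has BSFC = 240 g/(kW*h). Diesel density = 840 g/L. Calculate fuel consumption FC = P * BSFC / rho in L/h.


FC = P * BSFC / rho_fuel
   = 143 * 240 / 840
   = 34320 / 840
   = 40.86 L/h


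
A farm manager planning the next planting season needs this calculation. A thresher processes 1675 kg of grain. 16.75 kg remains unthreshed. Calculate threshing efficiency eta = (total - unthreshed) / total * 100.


eta = (total - unthreshed) / total * 100
    = (1675 - 16.75) / 1675 * 100
    = 1658.25 / 1675 * 100
    = 99%


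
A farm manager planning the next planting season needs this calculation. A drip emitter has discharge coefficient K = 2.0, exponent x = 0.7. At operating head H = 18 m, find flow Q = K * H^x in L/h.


Q = K * H^x
  = 2.0 * 18^0.7
  = 2.0 * 7.5629
  = 15.13 L/h


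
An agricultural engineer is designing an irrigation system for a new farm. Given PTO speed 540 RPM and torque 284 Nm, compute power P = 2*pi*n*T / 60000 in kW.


P = 2*pi*n*T / 60000
  = 2*pi * 540 * 284 / 60000
  = 963589.30 / 60000
  = 16.06 kW


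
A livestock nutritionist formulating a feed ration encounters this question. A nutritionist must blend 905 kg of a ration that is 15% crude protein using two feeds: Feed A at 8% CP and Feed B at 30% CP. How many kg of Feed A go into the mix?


parts_A = CP_b - target = 30 - 15 = 15
parts_B = target - CP_a = 15 - 8 = 7
total_parts = 15 + 7 = 22
Feed A = 905 * 15 / 22 = 617.05 kg
Feed B = 905 * 7 / 22 = 287.95 kg

617.05 kg


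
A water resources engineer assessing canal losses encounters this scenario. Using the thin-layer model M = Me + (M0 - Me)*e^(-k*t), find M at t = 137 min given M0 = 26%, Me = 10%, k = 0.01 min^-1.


M = Me + (M0 - Me) * e^(-k*t)
  = 10 + (26 - 10) * e^(-0.01*137)
  = 10 + 16 * e^(-1.370)
  = 10 + 16 * 0.25411
  = 10 + 4.0657
  = 14.07%


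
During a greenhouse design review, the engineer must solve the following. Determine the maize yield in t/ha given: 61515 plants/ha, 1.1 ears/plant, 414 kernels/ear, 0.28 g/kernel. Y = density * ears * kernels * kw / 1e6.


Y = density * ears * kernels * kw
  = 61515 * 1.1 * 414 * 0.28 g/ha
  = 7843900.68 g/ha
  = 7843.90 kg/ha = 7.84 t/ha


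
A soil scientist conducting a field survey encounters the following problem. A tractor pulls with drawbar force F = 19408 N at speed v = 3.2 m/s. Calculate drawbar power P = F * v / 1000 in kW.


P = F * v / 1000
  = 19408 * 3.2 / 1000
  = 62105.60 / 1000
  = 62.11 kW


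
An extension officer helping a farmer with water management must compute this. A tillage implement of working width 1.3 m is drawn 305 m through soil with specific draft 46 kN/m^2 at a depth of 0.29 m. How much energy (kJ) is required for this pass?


E = k * d * w * L
  = 46 * 0.29 * 1.3 * 305
  = 5289.31 kJ


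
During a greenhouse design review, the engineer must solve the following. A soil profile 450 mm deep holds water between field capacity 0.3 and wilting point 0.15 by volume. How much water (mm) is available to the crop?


AW = (FC - WP) * D
   = (0.3 - 0.15) * 450
   = 0.15 * 450
   = 67.50 mm


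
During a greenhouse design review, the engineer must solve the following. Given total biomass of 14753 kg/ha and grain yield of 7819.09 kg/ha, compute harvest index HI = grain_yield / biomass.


HI = grain_yield / biomass
   = 7819.09 / 14753
   = 0.53


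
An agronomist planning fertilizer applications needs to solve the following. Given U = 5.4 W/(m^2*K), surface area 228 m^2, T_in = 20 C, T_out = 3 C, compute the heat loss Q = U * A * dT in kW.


dT = 20 - (3) = 17 K
Q = U * A * dT
  = 5.4 * 228 * 17
  = 20930.40 W = 20.93 kW


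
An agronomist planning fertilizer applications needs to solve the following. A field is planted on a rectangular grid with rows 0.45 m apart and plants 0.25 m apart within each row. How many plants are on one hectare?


D = 10000 / (row_sp * plant_sp)
  = 10000 / (0.45 * 0.25)
  = 10000 / 0.1125
  = 88888.89 plants/ha


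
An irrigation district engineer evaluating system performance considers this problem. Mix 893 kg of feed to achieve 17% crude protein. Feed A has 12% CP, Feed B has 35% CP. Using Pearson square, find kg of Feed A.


parts_A = CP_b - target = 35 - 17 = 18
parts_B = target - CP_a = 17 - 12 = 5
total_parts = 18 + 5 = 23
Feed A = 893 * 18 / 23 = 698.87 kg
Feed B = 893 * 5 / 23 = 194.13 kg

698.87 kg


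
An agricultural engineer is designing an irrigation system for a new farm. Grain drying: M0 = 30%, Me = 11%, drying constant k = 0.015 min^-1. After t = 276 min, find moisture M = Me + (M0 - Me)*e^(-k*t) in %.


M = Me + (M0 - Me) * e^(-k*t)
  = 11 + (30 - 11) * e^(-0.015*276)
  = 11 + 19 * e^(-4.140)
  = 11 + 19 * 0.01592
  = 11 + 0.3025
  = 11.30%


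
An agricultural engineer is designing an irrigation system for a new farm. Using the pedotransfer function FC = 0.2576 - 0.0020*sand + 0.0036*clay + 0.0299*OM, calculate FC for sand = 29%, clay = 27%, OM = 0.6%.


FC = 0.2576 - 0.0020*29 + 0.0036*27 + 0.0299*0.6
   = 0.2576 - 0.0580 + 0.0972 + 0.0179
   = 0.3147


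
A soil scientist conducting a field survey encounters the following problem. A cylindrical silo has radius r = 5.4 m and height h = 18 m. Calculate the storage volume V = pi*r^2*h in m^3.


V = pi * r^2 * h
  = pi * 5.4^2 * 18
  = pi * 29.16 * 18
  = 1648.96 m^3


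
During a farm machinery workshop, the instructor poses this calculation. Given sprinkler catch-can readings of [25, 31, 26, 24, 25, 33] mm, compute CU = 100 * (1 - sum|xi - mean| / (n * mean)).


xbar = 164 / 6 = 27.333
sum|xi - xbar| = 18.667
CU = 100 * (1 - 18.667 / (6 * 27.333))
   = 100 * (1 - 0.1138)
   = 88.62%


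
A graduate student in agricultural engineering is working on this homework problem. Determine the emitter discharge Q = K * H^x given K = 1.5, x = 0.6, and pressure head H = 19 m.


Q = K * H^x
  = 1.5 * 19^0.6
  = 1.5 * 5.8513
  = 8.78 L/h


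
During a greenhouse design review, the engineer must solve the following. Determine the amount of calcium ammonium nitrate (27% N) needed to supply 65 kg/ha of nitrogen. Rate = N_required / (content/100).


Rate = N_required / (N_content / 100)
     = 65 / (27 / 100)
     = 65 / 0.27
     = 240.74 kg/ha


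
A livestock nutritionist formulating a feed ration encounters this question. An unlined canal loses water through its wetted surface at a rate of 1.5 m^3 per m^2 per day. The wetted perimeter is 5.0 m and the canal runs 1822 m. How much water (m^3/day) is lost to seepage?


S = C * P * L
  = 1.5 * 5.0 * 1822
  = 13665 m^3/day


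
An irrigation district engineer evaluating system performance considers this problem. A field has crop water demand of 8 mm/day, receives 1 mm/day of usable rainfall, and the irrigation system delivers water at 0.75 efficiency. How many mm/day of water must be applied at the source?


IWR = (ETc - Pe) / Ea
    = (8 - 1) / 0.75
    = 7 / 0.75
    = 9.33 mm/day


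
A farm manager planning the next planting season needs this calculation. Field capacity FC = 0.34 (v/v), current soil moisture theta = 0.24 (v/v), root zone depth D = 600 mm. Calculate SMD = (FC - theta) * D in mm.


SMD = (FC - theta) * D
    = (0.34 - 0.24) * 600
    = 0.100 * 600
    = 60 mm


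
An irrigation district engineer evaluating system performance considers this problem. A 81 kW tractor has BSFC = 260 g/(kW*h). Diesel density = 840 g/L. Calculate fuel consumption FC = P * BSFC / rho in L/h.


FC = P * BSFC / rho_fuel
   = 81 * 260 / 840
   = 21060 / 840
   = 25.07 L/h


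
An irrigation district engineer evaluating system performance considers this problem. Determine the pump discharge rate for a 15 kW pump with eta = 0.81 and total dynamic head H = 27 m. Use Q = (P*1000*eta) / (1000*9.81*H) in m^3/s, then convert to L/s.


Q = (P * 1000 * eta) / (rho * g * H)
  = (15 * 1000 * 0.81) / (1000 * 9.81 * 27)
  = 12150 / 264870
  = 0.04587 m^3/s = 45.87 L/s


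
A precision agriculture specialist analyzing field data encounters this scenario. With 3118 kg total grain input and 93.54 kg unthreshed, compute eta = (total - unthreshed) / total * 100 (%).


eta = (total - unthreshed) / total * 100
    = (3118 - 93.54) / 3118 * 100
    = 3024.46 / 3118 * 100
    = 97%


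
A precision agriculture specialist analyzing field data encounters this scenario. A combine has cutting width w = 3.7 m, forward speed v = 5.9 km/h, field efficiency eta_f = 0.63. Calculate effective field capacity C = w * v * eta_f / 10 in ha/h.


C = w * v * eta_f / 10
  = 3.7 * 5.9 * 0.63 / 10
  = 13.75 / 10
  = 1.38 ha/h


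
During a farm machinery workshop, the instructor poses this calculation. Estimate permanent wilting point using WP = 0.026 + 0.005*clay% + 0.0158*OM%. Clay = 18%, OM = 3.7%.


WP = 0.026 + 0.005*18 + 0.0158*3.7
   = 0.026 + 0.0900 + 0.0585
   = 0.1745


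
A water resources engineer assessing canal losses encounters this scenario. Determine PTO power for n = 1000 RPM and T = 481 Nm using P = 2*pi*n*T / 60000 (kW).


P = 2*pi*n*T / 60000
  = 2*pi * 1000 * 481 / 60000
  = 3022212.13 / 60000
  = 50.37 kW


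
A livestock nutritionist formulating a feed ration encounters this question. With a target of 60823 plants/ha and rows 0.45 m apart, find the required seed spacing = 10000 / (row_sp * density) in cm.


spacing = 10000 / (row_sp * density)
        = 10000 / (0.45 * 60823)
        = 10000 / 27370.35
        = 0.36536 m = 36.54 cm


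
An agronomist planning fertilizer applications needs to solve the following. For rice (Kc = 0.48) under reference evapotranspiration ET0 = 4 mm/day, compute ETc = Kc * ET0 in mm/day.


ETc = Kc * ET0
    = 0.48 * 4
    = 1.92 mm/day


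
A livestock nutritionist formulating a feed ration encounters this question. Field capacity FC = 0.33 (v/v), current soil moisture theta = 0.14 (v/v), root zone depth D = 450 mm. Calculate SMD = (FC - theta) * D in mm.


SMD = (FC - theta) * D
    = (0.33 - 0.14) * 450
    = 0.190 * 450
    = 85.50 mm


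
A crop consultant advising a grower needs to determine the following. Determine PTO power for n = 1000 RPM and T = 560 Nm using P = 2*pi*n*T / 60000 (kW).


P = 2*pi*n*T / 60000
  = 2*pi * 1000 * 560 / 60000
  = 3518583.77 / 60000
  = 58.64 kW


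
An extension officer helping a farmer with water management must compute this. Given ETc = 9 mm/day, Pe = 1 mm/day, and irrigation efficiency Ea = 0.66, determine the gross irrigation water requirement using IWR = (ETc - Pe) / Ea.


IWR = (ETc - Pe) / Ea
    = (9 - 1) / 0.66
    = 8 / 0.66
    = 12.12 mm/day


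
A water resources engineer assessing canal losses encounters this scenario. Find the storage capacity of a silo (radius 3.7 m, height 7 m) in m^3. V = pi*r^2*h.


V = pi * r^2 * h
  = pi * 3.7^2 * 7
  = pi * 13.69 * 7
  = 301.06 m^3


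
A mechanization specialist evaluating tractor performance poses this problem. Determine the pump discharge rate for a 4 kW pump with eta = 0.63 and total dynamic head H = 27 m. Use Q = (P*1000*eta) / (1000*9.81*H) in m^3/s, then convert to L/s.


Q = (P * 1000 * eta) / (rho * g * H)
  = (4 * 1000 * 0.63) / (1000 * 9.81 * 27)
  = 2520 / 264870
  = 0.00951 m^3/s = 9.51 L/s


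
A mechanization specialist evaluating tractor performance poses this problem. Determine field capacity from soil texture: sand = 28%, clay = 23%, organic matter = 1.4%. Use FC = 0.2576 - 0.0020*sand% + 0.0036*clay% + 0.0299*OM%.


FC = 0.2576 - 0.0020*28 + 0.0036*23 + 0.0299*1.4
   = 0.2576 - 0.0560 + 0.0828 + 0.0419
   = 0.3263


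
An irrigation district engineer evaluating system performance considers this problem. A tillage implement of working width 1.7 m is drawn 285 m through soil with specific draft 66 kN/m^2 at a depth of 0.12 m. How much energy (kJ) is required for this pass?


E = k * d * w * L
  = 66 * 0.12 * 1.7 * 285
  = 3837.24 kJ
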